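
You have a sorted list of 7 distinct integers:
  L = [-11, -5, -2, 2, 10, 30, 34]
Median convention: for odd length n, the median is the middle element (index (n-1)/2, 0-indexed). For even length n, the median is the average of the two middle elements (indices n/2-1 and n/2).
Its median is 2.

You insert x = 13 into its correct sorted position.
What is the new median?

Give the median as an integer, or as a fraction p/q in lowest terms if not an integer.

Answer: 6

Derivation:
Old list (sorted, length 7): [-11, -5, -2, 2, 10, 30, 34]
Old median = 2
Insert x = 13
Old length odd (7). Middle was index 3 = 2.
New length even (8). New median = avg of two middle elements.
x = 13: 5 elements are < x, 2 elements are > x.
New sorted list: [-11, -5, -2, 2, 10, 13, 30, 34]
New median = 6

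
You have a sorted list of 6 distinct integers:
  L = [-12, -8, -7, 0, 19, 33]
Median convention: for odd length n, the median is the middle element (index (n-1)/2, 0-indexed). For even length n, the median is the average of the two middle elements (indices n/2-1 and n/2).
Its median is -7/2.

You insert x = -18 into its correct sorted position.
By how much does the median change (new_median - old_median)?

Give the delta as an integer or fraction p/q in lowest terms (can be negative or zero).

Answer: -7/2

Derivation:
Old median = -7/2
After inserting x = -18: new sorted = [-18, -12, -8, -7, 0, 19, 33]
New median = -7
Delta = -7 - -7/2 = -7/2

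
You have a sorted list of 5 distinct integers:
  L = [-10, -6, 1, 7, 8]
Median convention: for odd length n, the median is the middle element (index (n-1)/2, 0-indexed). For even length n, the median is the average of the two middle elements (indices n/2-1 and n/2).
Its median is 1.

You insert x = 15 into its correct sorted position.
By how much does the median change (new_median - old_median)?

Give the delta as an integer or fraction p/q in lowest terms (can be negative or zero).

Old median = 1
After inserting x = 15: new sorted = [-10, -6, 1, 7, 8, 15]
New median = 4
Delta = 4 - 1 = 3

Answer: 3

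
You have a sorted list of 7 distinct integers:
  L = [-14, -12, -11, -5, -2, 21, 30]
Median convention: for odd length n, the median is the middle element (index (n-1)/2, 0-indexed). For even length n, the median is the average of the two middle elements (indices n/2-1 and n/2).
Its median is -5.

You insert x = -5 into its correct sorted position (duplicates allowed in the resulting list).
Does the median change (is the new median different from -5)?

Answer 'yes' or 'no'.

Answer: no

Derivation:
Old median = -5
Insert x = -5
New median = -5
Changed? no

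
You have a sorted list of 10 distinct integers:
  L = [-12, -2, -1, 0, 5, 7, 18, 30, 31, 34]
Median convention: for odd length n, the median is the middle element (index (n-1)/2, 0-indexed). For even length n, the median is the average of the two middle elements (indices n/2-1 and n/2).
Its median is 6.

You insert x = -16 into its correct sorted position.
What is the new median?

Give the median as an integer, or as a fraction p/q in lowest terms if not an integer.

Answer: 5

Derivation:
Old list (sorted, length 10): [-12, -2, -1, 0, 5, 7, 18, 30, 31, 34]
Old median = 6
Insert x = -16
Old length even (10). Middle pair: indices 4,5 = 5,7.
New length odd (11). New median = single middle element.
x = -16: 0 elements are < x, 10 elements are > x.
New sorted list: [-16, -12, -2, -1, 0, 5, 7, 18, 30, 31, 34]
New median = 5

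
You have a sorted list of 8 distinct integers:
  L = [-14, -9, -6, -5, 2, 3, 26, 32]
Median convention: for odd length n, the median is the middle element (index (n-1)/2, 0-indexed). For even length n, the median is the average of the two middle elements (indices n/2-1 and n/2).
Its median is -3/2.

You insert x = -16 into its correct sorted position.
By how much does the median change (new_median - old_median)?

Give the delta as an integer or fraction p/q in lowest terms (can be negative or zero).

Answer: -7/2

Derivation:
Old median = -3/2
After inserting x = -16: new sorted = [-16, -14, -9, -6, -5, 2, 3, 26, 32]
New median = -5
Delta = -5 - -3/2 = -7/2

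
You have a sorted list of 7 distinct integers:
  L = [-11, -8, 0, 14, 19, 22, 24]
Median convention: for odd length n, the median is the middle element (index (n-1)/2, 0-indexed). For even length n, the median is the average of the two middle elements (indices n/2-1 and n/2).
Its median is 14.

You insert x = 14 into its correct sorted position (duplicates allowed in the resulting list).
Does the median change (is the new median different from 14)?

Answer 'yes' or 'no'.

Old median = 14
Insert x = 14
New median = 14
Changed? no

Answer: no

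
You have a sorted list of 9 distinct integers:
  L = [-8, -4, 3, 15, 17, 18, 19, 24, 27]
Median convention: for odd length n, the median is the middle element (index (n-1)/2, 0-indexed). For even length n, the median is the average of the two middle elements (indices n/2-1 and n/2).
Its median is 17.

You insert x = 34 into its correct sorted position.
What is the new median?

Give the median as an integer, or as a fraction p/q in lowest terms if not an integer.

Answer: 35/2

Derivation:
Old list (sorted, length 9): [-8, -4, 3, 15, 17, 18, 19, 24, 27]
Old median = 17
Insert x = 34
Old length odd (9). Middle was index 4 = 17.
New length even (10). New median = avg of two middle elements.
x = 34: 9 elements are < x, 0 elements are > x.
New sorted list: [-8, -4, 3, 15, 17, 18, 19, 24, 27, 34]
New median = 35/2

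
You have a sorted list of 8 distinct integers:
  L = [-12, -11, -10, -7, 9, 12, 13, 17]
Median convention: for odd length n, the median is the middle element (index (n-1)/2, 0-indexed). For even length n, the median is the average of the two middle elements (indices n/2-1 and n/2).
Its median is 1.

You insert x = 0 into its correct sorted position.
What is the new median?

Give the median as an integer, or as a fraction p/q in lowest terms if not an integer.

Answer: 0

Derivation:
Old list (sorted, length 8): [-12, -11, -10, -7, 9, 12, 13, 17]
Old median = 1
Insert x = 0
Old length even (8). Middle pair: indices 3,4 = -7,9.
New length odd (9). New median = single middle element.
x = 0: 4 elements are < x, 4 elements are > x.
New sorted list: [-12, -11, -10, -7, 0, 9, 12, 13, 17]
New median = 0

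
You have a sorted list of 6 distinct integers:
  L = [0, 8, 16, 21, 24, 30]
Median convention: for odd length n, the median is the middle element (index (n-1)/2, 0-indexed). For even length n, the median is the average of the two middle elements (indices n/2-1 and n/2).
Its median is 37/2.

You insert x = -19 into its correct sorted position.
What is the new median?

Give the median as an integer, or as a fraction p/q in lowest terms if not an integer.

Old list (sorted, length 6): [0, 8, 16, 21, 24, 30]
Old median = 37/2
Insert x = -19
Old length even (6). Middle pair: indices 2,3 = 16,21.
New length odd (7). New median = single middle element.
x = -19: 0 elements are < x, 6 elements are > x.
New sorted list: [-19, 0, 8, 16, 21, 24, 30]
New median = 16

Answer: 16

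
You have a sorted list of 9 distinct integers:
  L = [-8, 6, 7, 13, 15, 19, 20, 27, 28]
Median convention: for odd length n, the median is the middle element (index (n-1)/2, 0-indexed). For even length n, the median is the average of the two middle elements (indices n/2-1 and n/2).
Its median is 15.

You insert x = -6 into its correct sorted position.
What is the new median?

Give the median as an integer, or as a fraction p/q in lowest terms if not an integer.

Answer: 14

Derivation:
Old list (sorted, length 9): [-8, 6, 7, 13, 15, 19, 20, 27, 28]
Old median = 15
Insert x = -6
Old length odd (9). Middle was index 4 = 15.
New length even (10). New median = avg of two middle elements.
x = -6: 1 elements are < x, 8 elements are > x.
New sorted list: [-8, -6, 6, 7, 13, 15, 19, 20, 27, 28]
New median = 14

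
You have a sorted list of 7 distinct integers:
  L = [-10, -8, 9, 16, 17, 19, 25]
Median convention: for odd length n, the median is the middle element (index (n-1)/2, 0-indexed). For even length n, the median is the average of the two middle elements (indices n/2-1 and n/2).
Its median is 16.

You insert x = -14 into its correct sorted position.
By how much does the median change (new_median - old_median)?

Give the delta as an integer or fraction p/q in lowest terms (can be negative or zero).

Old median = 16
After inserting x = -14: new sorted = [-14, -10, -8, 9, 16, 17, 19, 25]
New median = 25/2
Delta = 25/2 - 16 = -7/2

Answer: -7/2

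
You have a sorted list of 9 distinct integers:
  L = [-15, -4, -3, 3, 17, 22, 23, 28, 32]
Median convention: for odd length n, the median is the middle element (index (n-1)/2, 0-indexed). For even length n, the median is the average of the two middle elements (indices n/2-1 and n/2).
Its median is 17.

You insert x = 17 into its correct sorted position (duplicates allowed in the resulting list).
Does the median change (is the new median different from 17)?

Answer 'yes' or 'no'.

Old median = 17
Insert x = 17
New median = 17
Changed? no

Answer: no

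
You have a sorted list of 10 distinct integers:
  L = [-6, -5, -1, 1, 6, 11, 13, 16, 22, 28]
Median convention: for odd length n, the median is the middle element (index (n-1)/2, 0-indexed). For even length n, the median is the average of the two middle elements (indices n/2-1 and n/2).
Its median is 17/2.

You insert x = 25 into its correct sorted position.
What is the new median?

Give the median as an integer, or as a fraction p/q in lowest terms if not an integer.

Answer: 11

Derivation:
Old list (sorted, length 10): [-6, -5, -1, 1, 6, 11, 13, 16, 22, 28]
Old median = 17/2
Insert x = 25
Old length even (10). Middle pair: indices 4,5 = 6,11.
New length odd (11). New median = single middle element.
x = 25: 9 elements are < x, 1 elements are > x.
New sorted list: [-6, -5, -1, 1, 6, 11, 13, 16, 22, 25, 28]
New median = 11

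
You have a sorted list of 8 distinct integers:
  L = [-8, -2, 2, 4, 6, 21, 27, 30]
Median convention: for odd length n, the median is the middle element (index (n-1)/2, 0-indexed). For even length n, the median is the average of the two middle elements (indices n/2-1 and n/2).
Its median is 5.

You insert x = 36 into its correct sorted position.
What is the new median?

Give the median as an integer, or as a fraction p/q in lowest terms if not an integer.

Old list (sorted, length 8): [-8, -2, 2, 4, 6, 21, 27, 30]
Old median = 5
Insert x = 36
Old length even (8). Middle pair: indices 3,4 = 4,6.
New length odd (9). New median = single middle element.
x = 36: 8 elements are < x, 0 elements are > x.
New sorted list: [-8, -2, 2, 4, 6, 21, 27, 30, 36]
New median = 6

Answer: 6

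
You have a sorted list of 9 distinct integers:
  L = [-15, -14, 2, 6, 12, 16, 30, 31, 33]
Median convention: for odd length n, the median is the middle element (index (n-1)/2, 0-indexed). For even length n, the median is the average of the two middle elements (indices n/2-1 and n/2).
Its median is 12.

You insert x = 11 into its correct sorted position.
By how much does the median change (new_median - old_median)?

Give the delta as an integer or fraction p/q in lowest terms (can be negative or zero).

Old median = 12
After inserting x = 11: new sorted = [-15, -14, 2, 6, 11, 12, 16, 30, 31, 33]
New median = 23/2
Delta = 23/2 - 12 = -1/2

Answer: -1/2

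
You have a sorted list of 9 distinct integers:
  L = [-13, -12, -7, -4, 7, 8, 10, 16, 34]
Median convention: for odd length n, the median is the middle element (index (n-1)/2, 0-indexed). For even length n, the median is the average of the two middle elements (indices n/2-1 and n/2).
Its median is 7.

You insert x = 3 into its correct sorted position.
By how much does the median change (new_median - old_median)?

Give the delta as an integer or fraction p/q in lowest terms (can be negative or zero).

Old median = 7
After inserting x = 3: new sorted = [-13, -12, -7, -4, 3, 7, 8, 10, 16, 34]
New median = 5
Delta = 5 - 7 = -2

Answer: -2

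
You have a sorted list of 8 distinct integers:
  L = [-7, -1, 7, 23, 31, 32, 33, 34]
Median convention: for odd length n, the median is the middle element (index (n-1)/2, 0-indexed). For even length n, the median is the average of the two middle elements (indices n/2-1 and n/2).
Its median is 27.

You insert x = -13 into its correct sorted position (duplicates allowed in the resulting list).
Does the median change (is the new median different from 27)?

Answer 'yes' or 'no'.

Old median = 27
Insert x = -13
New median = 23
Changed? yes

Answer: yes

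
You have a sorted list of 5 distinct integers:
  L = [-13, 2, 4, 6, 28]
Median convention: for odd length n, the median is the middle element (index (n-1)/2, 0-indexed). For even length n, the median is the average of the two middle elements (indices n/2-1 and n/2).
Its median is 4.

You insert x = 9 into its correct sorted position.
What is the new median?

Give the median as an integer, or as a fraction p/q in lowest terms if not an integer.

Answer: 5

Derivation:
Old list (sorted, length 5): [-13, 2, 4, 6, 28]
Old median = 4
Insert x = 9
Old length odd (5). Middle was index 2 = 4.
New length even (6). New median = avg of two middle elements.
x = 9: 4 elements are < x, 1 elements are > x.
New sorted list: [-13, 2, 4, 6, 9, 28]
New median = 5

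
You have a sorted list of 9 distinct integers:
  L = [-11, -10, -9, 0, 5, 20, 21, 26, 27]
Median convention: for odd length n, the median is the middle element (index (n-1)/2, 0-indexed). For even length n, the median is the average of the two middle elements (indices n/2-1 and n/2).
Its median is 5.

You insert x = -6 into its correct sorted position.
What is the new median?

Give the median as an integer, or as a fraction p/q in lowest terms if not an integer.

Answer: 5/2

Derivation:
Old list (sorted, length 9): [-11, -10, -9, 0, 5, 20, 21, 26, 27]
Old median = 5
Insert x = -6
Old length odd (9). Middle was index 4 = 5.
New length even (10). New median = avg of two middle elements.
x = -6: 3 elements are < x, 6 elements are > x.
New sorted list: [-11, -10, -9, -6, 0, 5, 20, 21, 26, 27]
New median = 5/2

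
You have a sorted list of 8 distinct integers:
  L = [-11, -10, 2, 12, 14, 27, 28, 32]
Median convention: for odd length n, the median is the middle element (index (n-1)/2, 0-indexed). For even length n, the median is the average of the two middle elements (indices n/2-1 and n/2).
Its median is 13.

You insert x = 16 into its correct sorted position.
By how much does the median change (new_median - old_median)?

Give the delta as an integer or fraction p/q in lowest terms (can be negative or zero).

Old median = 13
After inserting x = 16: new sorted = [-11, -10, 2, 12, 14, 16, 27, 28, 32]
New median = 14
Delta = 14 - 13 = 1

Answer: 1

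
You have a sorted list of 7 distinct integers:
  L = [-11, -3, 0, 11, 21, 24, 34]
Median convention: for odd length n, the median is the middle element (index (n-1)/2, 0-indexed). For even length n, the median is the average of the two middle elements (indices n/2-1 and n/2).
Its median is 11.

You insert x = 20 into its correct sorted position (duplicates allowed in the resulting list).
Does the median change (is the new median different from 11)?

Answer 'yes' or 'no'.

Answer: yes

Derivation:
Old median = 11
Insert x = 20
New median = 31/2
Changed? yes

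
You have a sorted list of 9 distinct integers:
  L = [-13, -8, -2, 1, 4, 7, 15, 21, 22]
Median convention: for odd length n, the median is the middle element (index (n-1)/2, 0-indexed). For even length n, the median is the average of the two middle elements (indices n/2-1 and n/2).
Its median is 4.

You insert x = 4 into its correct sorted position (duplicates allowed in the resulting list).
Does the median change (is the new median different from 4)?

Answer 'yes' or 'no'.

Answer: no

Derivation:
Old median = 4
Insert x = 4
New median = 4
Changed? no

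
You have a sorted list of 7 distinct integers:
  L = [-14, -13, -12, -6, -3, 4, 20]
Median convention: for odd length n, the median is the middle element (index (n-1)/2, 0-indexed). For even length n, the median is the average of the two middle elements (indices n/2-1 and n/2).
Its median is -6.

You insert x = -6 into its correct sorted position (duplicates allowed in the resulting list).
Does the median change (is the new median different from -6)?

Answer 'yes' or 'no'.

Answer: no

Derivation:
Old median = -6
Insert x = -6
New median = -6
Changed? no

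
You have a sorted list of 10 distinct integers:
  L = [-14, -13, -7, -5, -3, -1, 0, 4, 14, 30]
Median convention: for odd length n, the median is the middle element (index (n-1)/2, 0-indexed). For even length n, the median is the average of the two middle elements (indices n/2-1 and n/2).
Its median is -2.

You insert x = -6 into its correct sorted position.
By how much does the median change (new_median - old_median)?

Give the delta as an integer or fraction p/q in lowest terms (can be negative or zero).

Old median = -2
After inserting x = -6: new sorted = [-14, -13, -7, -6, -5, -3, -1, 0, 4, 14, 30]
New median = -3
Delta = -3 - -2 = -1

Answer: -1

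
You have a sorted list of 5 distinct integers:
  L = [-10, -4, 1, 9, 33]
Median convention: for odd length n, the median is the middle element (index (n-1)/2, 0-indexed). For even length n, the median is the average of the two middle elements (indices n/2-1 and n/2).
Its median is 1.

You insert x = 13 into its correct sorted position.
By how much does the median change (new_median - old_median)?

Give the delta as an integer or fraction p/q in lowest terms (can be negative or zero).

Old median = 1
After inserting x = 13: new sorted = [-10, -4, 1, 9, 13, 33]
New median = 5
Delta = 5 - 1 = 4

Answer: 4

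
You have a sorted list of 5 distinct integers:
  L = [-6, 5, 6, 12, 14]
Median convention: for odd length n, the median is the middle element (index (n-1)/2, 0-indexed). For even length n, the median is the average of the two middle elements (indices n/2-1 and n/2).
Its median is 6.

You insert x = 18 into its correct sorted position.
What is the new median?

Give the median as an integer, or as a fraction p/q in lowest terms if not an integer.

Answer: 9

Derivation:
Old list (sorted, length 5): [-6, 5, 6, 12, 14]
Old median = 6
Insert x = 18
Old length odd (5). Middle was index 2 = 6.
New length even (6). New median = avg of two middle elements.
x = 18: 5 elements are < x, 0 elements are > x.
New sorted list: [-6, 5, 6, 12, 14, 18]
New median = 9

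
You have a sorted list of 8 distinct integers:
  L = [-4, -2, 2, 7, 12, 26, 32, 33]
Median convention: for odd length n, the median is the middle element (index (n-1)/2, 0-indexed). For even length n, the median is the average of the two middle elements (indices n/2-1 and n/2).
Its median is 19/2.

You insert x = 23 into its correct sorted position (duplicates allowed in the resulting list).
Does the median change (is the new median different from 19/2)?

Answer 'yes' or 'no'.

Old median = 19/2
Insert x = 23
New median = 12
Changed? yes

Answer: yes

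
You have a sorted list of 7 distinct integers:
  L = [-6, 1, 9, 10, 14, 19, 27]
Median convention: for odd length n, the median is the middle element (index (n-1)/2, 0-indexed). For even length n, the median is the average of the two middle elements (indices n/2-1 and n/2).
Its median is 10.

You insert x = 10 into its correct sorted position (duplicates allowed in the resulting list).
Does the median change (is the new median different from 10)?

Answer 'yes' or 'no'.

Answer: no

Derivation:
Old median = 10
Insert x = 10
New median = 10
Changed? no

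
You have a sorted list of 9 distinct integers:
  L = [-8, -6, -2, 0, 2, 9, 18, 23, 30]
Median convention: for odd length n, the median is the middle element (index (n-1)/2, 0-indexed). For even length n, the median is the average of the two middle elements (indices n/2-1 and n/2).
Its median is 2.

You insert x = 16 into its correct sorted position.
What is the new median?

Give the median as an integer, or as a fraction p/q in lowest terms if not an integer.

Old list (sorted, length 9): [-8, -6, -2, 0, 2, 9, 18, 23, 30]
Old median = 2
Insert x = 16
Old length odd (9). Middle was index 4 = 2.
New length even (10). New median = avg of two middle elements.
x = 16: 6 elements are < x, 3 elements are > x.
New sorted list: [-8, -6, -2, 0, 2, 9, 16, 18, 23, 30]
New median = 11/2

Answer: 11/2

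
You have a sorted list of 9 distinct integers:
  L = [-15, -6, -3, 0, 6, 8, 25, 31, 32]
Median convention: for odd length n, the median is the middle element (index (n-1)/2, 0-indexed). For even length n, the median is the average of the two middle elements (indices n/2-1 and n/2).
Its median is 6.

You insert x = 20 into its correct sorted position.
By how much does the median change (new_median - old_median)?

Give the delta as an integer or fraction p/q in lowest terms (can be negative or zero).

Old median = 6
After inserting x = 20: new sorted = [-15, -6, -3, 0, 6, 8, 20, 25, 31, 32]
New median = 7
Delta = 7 - 6 = 1

Answer: 1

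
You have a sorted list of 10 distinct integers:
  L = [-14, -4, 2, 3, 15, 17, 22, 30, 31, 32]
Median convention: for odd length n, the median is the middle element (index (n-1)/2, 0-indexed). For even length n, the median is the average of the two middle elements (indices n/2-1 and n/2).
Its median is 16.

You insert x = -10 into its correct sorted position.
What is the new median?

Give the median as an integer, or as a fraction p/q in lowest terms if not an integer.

Answer: 15

Derivation:
Old list (sorted, length 10): [-14, -4, 2, 3, 15, 17, 22, 30, 31, 32]
Old median = 16
Insert x = -10
Old length even (10). Middle pair: indices 4,5 = 15,17.
New length odd (11). New median = single middle element.
x = -10: 1 elements are < x, 9 elements are > x.
New sorted list: [-14, -10, -4, 2, 3, 15, 17, 22, 30, 31, 32]
New median = 15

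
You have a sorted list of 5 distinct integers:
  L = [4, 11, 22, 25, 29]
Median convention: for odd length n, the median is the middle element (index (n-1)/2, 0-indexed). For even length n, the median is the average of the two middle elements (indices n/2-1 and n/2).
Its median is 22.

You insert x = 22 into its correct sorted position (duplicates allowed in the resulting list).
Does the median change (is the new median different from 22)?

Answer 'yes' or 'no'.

Old median = 22
Insert x = 22
New median = 22
Changed? no

Answer: no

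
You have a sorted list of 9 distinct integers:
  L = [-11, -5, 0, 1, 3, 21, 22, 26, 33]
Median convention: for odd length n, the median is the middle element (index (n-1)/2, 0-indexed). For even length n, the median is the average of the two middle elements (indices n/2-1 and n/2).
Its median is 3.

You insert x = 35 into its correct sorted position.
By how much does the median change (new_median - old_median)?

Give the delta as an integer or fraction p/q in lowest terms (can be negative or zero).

Old median = 3
After inserting x = 35: new sorted = [-11, -5, 0, 1, 3, 21, 22, 26, 33, 35]
New median = 12
Delta = 12 - 3 = 9

Answer: 9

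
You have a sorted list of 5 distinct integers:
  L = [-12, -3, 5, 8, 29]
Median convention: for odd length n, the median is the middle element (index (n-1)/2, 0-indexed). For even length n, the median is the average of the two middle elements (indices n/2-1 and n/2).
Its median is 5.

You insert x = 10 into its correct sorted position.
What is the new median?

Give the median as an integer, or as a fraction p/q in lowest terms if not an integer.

Old list (sorted, length 5): [-12, -3, 5, 8, 29]
Old median = 5
Insert x = 10
Old length odd (5). Middle was index 2 = 5.
New length even (6). New median = avg of two middle elements.
x = 10: 4 elements are < x, 1 elements are > x.
New sorted list: [-12, -3, 5, 8, 10, 29]
New median = 13/2

Answer: 13/2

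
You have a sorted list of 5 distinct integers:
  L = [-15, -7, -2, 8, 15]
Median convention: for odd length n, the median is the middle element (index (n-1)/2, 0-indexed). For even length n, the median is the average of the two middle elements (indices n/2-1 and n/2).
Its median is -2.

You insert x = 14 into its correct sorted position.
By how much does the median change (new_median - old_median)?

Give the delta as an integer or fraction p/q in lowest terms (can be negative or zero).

Answer: 5

Derivation:
Old median = -2
After inserting x = 14: new sorted = [-15, -7, -2, 8, 14, 15]
New median = 3
Delta = 3 - -2 = 5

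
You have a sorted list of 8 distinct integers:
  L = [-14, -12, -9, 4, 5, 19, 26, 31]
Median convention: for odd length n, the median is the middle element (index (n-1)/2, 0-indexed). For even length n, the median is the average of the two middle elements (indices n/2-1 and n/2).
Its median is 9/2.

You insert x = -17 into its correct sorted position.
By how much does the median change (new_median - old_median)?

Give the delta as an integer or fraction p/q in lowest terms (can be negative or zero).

Old median = 9/2
After inserting x = -17: new sorted = [-17, -14, -12, -9, 4, 5, 19, 26, 31]
New median = 4
Delta = 4 - 9/2 = -1/2

Answer: -1/2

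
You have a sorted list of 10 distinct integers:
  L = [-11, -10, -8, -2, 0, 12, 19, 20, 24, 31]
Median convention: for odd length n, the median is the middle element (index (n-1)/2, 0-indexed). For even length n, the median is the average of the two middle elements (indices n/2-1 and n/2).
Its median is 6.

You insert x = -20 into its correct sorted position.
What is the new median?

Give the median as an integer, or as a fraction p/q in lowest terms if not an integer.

Old list (sorted, length 10): [-11, -10, -8, -2, 0, 12, 19, 20, 24, 31]
Old median = 6
Insert x = -20
Old length even (10). Middle pair: indices 4,5 = 0,12.
New length odd (11). New median = single middle element.
x = -20: 0 elements are < x, 10 elements are > x.
New sorted list: [-20, -11, -10, -8, -2, 0, 12, 19, 20, 24, 31]
New median = 0

Answer: 0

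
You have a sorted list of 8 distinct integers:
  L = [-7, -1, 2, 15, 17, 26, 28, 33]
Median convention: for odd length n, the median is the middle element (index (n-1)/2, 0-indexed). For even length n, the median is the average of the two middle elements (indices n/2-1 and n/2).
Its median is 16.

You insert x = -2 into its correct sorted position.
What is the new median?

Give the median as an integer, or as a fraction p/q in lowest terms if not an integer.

Old list (sorted, length 8): [-7, -1, 2, 15, 17, 26, 28, 33]
Old median = 16
Insert x = -2
Old length even (8). Middle pair: indices 3,4 = 15,17.
New length odd (9). New median = single middle element.
x = -2: 1 elements are < x, 7 elements are > x.
New sorted list: [-7, -2, -1, 2, 15, 17, 26, 28, 33]
New median = 15

Answer: 15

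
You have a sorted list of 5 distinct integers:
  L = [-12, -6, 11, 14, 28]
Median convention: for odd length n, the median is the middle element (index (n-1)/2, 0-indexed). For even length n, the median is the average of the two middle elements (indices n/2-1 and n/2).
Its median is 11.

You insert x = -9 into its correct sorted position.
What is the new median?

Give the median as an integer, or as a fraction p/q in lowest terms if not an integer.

Old list (sorted, length 5): [-12, -6, 11, 14, 28]
Old median = 11
Insert x = -9
Old length odd (5). Middle was index 2 = 11.
New length even (6). New median = avg of two middle elements.
x = -9: 1 elements are < x, 4 elements are > x.
New sorted list: [-12, -9, -6, 11, 14, 28]
New median = 5/2

Answer: 5/2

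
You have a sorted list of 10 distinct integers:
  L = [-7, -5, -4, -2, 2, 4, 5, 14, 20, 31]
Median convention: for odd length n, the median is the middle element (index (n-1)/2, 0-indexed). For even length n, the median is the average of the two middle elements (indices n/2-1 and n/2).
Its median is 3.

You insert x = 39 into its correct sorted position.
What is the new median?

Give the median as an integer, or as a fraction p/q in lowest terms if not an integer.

Old list (sorted, length 10): [-7, -5, -4, -2, 2, 4, 5, 14, 20, 31]
Old median = 3
Insert x = 39
Old length even (10). Middle pair: indices 4,5 = 2,4.
New length odd (11). New median = single middle element.
x = 39: 10 elements are < x, 0 elements are > x.
New sorted list: [-7, -5, -4, -2, 2, 4, 5, 14, 20, 31, 39]
New median = 4

Answer: 4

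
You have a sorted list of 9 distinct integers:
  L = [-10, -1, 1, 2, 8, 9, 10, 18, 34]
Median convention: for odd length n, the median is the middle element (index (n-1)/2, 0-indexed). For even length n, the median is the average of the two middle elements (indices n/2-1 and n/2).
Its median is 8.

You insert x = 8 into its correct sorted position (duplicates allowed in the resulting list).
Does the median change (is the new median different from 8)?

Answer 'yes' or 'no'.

Old median = 8
Insert x = 8
New median = 8
Changed? no

Answer: no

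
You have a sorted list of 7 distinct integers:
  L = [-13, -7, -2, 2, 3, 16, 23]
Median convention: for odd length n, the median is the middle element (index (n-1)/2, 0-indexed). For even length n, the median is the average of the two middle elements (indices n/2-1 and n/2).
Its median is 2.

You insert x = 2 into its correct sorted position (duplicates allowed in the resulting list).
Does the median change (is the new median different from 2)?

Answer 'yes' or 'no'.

Old median = 2
Insert x = 2
New median = 2
Changed? no

Answer: no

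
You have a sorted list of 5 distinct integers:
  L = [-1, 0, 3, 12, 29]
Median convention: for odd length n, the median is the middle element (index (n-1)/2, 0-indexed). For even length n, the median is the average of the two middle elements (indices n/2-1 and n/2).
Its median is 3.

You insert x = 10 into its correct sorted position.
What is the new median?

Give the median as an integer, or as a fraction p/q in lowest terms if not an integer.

Answer: 13/2

Derivation:
Old list (sorted, length 5): [-1, 0, 3, 12, 29]
Old median = 3
Insert x = 10
Old length odd (5). Middle was index 2 = 3.
New length even (6). New median = avg of two middle elements.
x = 10: 3 elements are < x, 2 elements are > x.
New sorted list: [-1, 0, 3, 10, 12, 29]
New median = 13/2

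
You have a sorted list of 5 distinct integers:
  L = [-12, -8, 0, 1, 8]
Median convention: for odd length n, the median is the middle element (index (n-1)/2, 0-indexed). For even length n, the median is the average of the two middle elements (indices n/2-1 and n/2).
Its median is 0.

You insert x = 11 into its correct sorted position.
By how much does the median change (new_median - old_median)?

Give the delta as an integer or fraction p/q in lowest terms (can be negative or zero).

Answer: 1/2

Derivation:
Old median = 0
After inserting x = 11: new sorted = [-12, -8, 0, 1, 8, 11]
New median = 1/2
Delta = 1/2 - 0 = 1/2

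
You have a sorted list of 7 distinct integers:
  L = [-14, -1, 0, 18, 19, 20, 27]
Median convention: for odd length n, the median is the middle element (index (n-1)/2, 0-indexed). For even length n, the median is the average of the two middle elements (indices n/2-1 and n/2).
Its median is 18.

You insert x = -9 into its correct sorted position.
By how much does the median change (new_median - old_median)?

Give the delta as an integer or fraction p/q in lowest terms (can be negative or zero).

Old median = 18
After inserting x = -9: new sorted = [-14, -9, -1, 0, 18, 19, 20, 27]
New median = 9
Delta = 9 - 18 = -9

Answer: -9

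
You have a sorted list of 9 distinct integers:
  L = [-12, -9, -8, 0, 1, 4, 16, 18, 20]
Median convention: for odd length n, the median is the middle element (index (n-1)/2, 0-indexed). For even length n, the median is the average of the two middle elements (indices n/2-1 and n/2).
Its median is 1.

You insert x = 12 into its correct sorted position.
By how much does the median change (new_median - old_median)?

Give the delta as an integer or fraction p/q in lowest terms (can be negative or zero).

Answer: 3/2

Derivation:
Old median = 1
After inserting x = 12: new sorted = [-12, -9, -8, 0, 1, 4, 12, 16, 18, 20]
New median = 5/2
Delta = 5/2 - 1 = 3/2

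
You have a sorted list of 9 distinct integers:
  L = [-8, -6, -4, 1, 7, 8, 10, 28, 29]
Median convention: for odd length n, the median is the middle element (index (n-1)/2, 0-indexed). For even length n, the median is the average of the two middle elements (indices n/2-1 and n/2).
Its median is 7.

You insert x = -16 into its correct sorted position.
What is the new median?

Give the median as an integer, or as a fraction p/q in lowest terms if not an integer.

Old list (sorted, length 9): [-8, -6, -4, 1, 7, 8, 10, 28, 29]
Old median = 7
Insert x = -16
Old length odd (9). Middle was index 4 = 7.
New length even (10). New median = avg of two middle elements.
x = -16: 0 elements are < x, 9 elements are > x.
New sorted list: [-16, -8, -6, -4, 1, 7, 8, 10, 28, 29]
New median = 4

Answer: 4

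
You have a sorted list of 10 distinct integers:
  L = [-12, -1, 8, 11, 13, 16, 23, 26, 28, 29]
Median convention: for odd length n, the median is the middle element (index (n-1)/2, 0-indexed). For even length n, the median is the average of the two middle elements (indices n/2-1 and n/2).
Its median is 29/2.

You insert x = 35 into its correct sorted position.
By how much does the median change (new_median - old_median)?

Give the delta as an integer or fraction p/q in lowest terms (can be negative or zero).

Old median = 29/2
After inserting x = 35: new sorted = [-12, -1, 8, 11, 13, 16, 23, 26, 28, 29, 35]
New median = 16
Delta = 16 - 29/2 = 3/2

Answer: 3/2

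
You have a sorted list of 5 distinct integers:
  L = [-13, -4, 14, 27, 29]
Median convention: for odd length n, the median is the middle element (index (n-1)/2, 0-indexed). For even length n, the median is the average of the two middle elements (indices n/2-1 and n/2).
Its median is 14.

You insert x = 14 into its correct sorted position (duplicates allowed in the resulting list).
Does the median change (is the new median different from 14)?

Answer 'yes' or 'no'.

Old median = 14
Insert x = 14
New median = 14
Changed? no

Answer: no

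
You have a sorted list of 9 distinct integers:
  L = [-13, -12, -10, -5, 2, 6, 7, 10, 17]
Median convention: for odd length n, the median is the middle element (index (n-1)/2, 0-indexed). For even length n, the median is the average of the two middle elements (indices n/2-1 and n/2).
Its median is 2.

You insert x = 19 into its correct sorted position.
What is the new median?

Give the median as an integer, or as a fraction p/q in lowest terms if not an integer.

Answer: 4

Derivation:
Old list (sorted, length 9): [-13, -12, -10, -5, 2, 6, 7, 10, 17]
Old median = 2
Insert x = 19
Old length odd (9). Middle was index 4 = 2.
New length even (10). New median = avg of two middle elements.
x = 19: 9 elements are < x, 0 elements are > x.
New sorted list: [-13, -12, -10, -5, 2, 6, 7, 10, 17, 19]
New median = 4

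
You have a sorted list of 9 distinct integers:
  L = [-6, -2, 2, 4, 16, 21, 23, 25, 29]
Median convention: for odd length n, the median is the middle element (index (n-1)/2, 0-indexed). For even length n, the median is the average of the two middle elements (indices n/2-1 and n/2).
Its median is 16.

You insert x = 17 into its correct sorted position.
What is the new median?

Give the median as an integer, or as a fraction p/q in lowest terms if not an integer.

Answer: 33/2

Derivation:
Old list (sorted, length 9): [-6, -2, 2, 4, 16, 21, 23, 25, 29]
Old median = 16
Insert x = 17
Old length odd (9). Middle was index 4 = 16.
New length even (10). New median = avg of two middle elements.
x = 17: 5 elements are < x, 4 elements are > x.
New sorted list: [-6, -2, 2, 4, 16, 17, 21, 23, 25, 29]
New median = 33/2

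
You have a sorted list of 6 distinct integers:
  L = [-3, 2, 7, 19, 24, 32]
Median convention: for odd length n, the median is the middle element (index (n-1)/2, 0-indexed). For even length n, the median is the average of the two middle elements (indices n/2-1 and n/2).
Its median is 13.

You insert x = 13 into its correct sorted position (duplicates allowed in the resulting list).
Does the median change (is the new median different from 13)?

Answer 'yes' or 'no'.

Answer: no

Derivation:
Old median = 13
Insert x = 13
New median = 13
Changed? no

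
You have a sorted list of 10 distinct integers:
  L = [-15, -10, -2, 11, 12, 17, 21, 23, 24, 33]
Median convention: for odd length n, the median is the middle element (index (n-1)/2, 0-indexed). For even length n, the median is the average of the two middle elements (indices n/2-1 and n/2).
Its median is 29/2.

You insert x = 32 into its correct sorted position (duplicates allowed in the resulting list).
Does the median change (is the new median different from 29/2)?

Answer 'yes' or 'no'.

Old median = 29/2
Insert x = 32
New median = 17
Changed? yes

Answer: yes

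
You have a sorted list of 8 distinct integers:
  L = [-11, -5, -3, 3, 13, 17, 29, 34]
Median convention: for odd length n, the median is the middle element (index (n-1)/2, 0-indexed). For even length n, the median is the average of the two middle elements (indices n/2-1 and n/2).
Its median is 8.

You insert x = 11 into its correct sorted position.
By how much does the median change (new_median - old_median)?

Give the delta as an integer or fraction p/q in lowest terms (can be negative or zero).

Answer: 3

Derivation:
Old median = 8
After inserting x = 11: new sorted = [-11, -5, -3, 3, 11, 13, 17, 29, 34]
New median = 11
Delta = 11 - 8 = 3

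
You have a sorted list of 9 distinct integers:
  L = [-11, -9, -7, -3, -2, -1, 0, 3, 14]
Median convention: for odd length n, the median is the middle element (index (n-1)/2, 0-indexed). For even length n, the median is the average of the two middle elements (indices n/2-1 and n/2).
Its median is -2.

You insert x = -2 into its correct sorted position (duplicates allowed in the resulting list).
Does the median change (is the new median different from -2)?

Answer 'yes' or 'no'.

Old median = -2
Insert x = -2
New median = -2
Changed? no

Answer: no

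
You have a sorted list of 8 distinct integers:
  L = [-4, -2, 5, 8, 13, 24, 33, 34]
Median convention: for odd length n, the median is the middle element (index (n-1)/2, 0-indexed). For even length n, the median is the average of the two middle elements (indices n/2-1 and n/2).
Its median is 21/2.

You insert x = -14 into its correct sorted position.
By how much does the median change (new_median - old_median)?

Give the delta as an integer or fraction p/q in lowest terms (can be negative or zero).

Answer: -5/2

Derivation:
Old median = 21/2
After inserting x = -14: new sorted = [-14, -4, -2, 5, 8, 13, 24, 33, 34]
New median = 8
Delta = 8 - 21/2 = -5/2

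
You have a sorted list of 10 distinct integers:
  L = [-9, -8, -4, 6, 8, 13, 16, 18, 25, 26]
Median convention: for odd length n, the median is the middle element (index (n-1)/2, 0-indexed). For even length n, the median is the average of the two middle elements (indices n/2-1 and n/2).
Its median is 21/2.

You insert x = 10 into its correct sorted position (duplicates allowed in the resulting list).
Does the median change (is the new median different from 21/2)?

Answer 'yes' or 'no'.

Old median = 21/2
Insert x = 10
New median = 10
Changed? yes

Answer: yes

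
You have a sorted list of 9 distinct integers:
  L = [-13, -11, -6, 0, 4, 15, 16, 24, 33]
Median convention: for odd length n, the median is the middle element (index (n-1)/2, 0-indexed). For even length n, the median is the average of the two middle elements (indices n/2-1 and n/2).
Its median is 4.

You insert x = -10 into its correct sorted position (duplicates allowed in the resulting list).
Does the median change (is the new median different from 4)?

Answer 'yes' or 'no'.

Old median = 4
Insert x = -10
New median = 2
Changed? yes

Answer: yes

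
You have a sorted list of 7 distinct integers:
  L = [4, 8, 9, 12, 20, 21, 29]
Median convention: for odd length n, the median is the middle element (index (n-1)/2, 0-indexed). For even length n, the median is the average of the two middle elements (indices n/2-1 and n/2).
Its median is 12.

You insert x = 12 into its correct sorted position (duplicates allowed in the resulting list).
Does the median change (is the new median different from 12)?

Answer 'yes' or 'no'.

Answer: no

Derivation:
Old median = 12
Insert x = 12
New median = 12
Changed? no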